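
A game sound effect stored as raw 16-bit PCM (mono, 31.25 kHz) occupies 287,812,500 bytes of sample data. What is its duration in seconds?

4,605 seconds

Byte rate = 31,250 × 2 × 1 = 62,500 bytes/s.
Duration = 287,812,500 / 62,500 = 4,605 s.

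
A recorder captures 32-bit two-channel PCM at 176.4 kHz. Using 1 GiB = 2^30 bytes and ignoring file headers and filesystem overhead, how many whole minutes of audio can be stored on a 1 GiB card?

12 minutes

Uncompressed byte rate = 176,400 × 4 × 2 = 1,411,200 bytes/s.
Capacity = 1 × 1,073,741,824 = 1,073,741,824 bytes.
1,073,741,824 / 1,411,200 ≈ 760.87 s → 12 minutes.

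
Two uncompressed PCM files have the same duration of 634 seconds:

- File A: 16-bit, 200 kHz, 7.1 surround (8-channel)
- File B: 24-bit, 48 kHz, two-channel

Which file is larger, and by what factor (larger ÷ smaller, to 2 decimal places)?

File A, by a factor of 11.11

File A: 200,000 × 2 × 8 = 3,200,000 bytes/s.
File B: 48,000 × 3 × 2 = 288,000 bytes/s.
File A is larger; ratio = 2,028,800,000 / 182,592,000 = 11.11.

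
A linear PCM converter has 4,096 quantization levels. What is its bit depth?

log2(4,096) = 12.

12 bits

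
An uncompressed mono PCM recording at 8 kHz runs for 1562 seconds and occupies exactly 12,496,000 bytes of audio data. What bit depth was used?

8 bits

Bytes per sample = 12,496,000 / (8,000 × 1,562 × 1) = 12,496,000 / 12,496,000 = 1.
Bit depth = 1 × 8 = 8 bits.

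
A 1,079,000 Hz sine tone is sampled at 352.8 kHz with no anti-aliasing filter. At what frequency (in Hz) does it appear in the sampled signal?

Nyquist = 352,800/2 = 176,400 Hz; 1,079,000 Hz exceeds it.
Alias = |1,079,000 − 3×352,800| = |1,079,000 − 1,058,400| = 20,600 Hz.

20,600 Hz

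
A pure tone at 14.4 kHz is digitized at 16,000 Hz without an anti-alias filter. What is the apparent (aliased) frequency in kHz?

Nyquist = 16,000/2 = 8,000 Hz; 14,400 Hz exceeds it.
Alias = |14,400 − 1×16,000| = |14,400 − 16,000| = 1,600 Hz = 1.6 kHz.

1.6 kHz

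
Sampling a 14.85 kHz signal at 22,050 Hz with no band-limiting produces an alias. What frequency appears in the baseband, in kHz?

7.2 kHz

Nyquist = 22,050/2 = 11,025 Hz; 14,850 Hz exceeds it.
Alias = |14,850 − 1×22,050| = |14,850 − 22,050| = 7,200 Hz = 7.2 kHz.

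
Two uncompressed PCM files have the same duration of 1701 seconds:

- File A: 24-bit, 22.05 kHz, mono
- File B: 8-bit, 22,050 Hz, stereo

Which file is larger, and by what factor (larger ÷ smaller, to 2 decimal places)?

File A, by a factor of 1.50

File A: 22,050 × 3 × 1 = 66,150 bytes/s.
File B: 22,050 × 1 × 2 = 44,100 bytes/s.
File A is larger; ratio = 112,521,150 / 75,014,100 = 1.50.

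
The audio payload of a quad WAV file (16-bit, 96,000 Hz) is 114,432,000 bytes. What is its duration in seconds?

149 seconds

Byte rate = 96,000 × 2 × 4 = 768,000 bytes/s.
Duration = 114,432,000 / 768,000 = 149 s.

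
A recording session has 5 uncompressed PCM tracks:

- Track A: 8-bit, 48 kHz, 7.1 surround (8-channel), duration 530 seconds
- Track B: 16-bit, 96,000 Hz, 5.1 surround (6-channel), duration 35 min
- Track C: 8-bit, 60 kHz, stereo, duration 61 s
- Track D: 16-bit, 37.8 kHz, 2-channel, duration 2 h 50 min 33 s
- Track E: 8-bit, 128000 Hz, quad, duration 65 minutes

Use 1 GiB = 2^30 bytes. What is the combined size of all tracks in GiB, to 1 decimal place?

5.8 GiB

Track A: 48,000 × 530 × 1 × 8 = 203,520,000 bytes.
Track B: 35 min = 2,100 s; 96,000 × 2,100 × 2 × 6 = 2,419,200,000 bytes.
Track C: 60,000 × 61 × 1 × 2 = 7,320,000 bytes.
Track D: 2 h 50 min 33 s = 10,233 s; 37,800 × 10,233 × 2 × 2 = 1,547,229,600 bytes.
Track E: 65 minutes = 3,900 s; 128,000 × 3,900 × 1 × 4 = 1,996,800,000 bytes.
Total = 6,174,069,600 bytes = 5.8 GiB.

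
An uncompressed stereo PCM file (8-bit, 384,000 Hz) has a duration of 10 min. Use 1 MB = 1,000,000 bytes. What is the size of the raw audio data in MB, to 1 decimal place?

460.8 MB

Duration = 10 min = 600 s.
Bytes = 384,000 samples/s × 600 s × 1 bytes/sample × 2 ch = 460,800,000 bytes.
460,800,000 / 1,000,000 = 460.8 MB.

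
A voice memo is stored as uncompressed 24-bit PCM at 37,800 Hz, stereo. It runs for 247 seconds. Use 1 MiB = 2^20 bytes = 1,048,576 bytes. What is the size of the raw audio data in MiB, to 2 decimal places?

53.42 MiB

Bytes = 37,800 samples/s × 247 s × 3 bytes/sample × 2 ch = 56,019,600 bytes.
56,019,600 / 1,048,576 = 53.42 MiB.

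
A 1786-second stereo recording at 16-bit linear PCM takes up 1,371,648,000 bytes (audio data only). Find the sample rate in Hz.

192,000 Hz

Bytes = sample_rate × seconds × bytes_per_sample × channels.
sample_rate = 1,371,648,000 / (1,786 × 2 × 2) = 1,371,648,000 / 7,144 = 192,000 Hz.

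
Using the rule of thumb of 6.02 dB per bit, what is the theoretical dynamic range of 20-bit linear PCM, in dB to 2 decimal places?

20 × 6.02 = 120.40 dB.

120.40 dB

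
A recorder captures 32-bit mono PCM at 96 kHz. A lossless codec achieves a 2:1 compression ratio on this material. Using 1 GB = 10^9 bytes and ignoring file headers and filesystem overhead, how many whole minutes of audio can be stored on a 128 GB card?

Uncompressed byte rate = 96,000 × 4 × 1 = 384,000 bytes/s.
After 2:1 compression, effective rate ≈ 192000 bytes/s.
Capacity = 128 × 1,000,000,000 = 128,000,000,000 bytes.
128,000,000,000 / effective rate ≈ 666666.67 s → 11,111 minutes.

11,111 minutes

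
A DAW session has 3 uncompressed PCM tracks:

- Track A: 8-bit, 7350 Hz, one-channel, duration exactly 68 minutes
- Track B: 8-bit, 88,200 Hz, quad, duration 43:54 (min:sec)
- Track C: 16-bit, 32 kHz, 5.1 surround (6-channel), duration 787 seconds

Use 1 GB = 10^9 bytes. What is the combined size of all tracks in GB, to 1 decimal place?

Track A: exactly 68 minutes = 4,080 s; 7,350 × 4,080 × 1 × 1 = 29,988,000 bytes.
Track B: 43:54 (min:sec) = 2,634 s; 88,200 × 2,634 × 1 × 4 = 929,275,200 bytes.
Track C: 32,000 × 787 × 2 × 6 = 302,208,000 bytes.
Total = 1,261,471,200 bytes = 1.3 GB.

1.3 GB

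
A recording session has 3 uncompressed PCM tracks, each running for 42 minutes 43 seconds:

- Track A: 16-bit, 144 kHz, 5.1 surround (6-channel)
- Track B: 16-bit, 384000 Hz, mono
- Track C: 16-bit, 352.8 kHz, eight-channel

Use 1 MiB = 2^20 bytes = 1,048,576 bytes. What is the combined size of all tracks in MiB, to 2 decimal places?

19898.29 MiB

42 minutes 43 seconds = 2,563 s.
Track A: 144,000 × 2,563 × 2 × 6 = 4,428,864,000 bytes.
Track B: 384,000 × 2,563 × 2 × 1 = 1,968,384,000 bytes.
Track C: 352,800 × 2,563 × 2 × 8 = 14,467,622,400 bytes.
Total = 20,864,870,400 bytes = 19898.29 MiB.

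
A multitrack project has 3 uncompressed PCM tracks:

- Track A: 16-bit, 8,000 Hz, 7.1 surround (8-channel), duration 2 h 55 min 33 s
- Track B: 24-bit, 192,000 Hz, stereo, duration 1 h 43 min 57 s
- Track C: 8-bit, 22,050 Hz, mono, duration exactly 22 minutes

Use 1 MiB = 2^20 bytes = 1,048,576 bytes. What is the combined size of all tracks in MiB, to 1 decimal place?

Track A: 2 h 55 min 33 s = 10,533 s; 8,000 × 10,533 × 2 × 8 = 1,348,224,000 bytes.
Track B: 1 h 43 min 57 s = 6,237 s; 192,000 × 6,237 × 3 × 2 = 7,185,024,000 bytes.
Track C: exactly 22 minutes = 1,320 s; 22,050 × 1,320 × 1 × 1 = 29,106,000 bytes.
Total = 8,562,354,000 bytes = 8165.7 MiB.

8165.7 MiB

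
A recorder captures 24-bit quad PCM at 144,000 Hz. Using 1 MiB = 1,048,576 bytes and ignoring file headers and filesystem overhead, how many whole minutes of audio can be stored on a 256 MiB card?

2 minutes

Uncompressed byte rate = 144,000 × 3 × 4 = 1,728,000 bytes/s.
Capacity = 256 × 1,048,576 = 268,435,456 bytes.
268,435,456 / 1,728,000 ≈ 155.34 s → 2 minutes.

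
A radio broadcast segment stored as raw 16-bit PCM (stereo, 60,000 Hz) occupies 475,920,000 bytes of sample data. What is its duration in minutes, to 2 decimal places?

Byte rate = 60,000 × 2 × 2 = 240,000 bytes/s.
Duration = 475,920,000 / 240,000 = 1,983 s.
1,983 s / 60 = 33.05 minutes.

33.05 minutes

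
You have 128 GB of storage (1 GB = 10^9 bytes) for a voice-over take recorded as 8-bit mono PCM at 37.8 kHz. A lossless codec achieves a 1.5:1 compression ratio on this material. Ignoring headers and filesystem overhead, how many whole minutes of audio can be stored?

84,656 minutes

Uncompressed byte rate = 37,800 × 1 × 1 = 37,800 bytes/s.
After 1.5:1 compression, effective rate ≈ 25200 bytes/s.
Capacity = 128 × 1,000,000,000 = 128,000,000,000 bytes.
128,000,000,000 / effective rate ≈ 5079365.08 s → 84,656 minutes.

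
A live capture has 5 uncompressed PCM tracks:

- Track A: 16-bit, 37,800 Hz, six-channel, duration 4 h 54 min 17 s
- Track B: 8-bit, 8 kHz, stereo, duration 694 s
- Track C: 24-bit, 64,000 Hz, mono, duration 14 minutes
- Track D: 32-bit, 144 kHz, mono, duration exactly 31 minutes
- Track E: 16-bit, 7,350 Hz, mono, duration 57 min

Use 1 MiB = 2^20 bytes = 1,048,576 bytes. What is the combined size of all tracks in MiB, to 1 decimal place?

8872.3 MiB

Track A: 4 h 54 min 17 s = 17,657 s; 37,800 × 17,657 × 2 × 6 = 8,009,215,200 bytes.
Track B: 8,000 × 694 × 1 × 2 = 11,104,000 bytes.
Track C: 14 minutes = 840 s; 64,000 × 840 × 3 × 1 = 161,280,000 bytes.
Track D: exactly 31 minutes = 1,860 s; 144,000 × 1,860 × 4 × 1 = 1,071,360,000 bytes.
Track E: 57 min = 3,420 s; 7,350 × 3,420 × 2 × 1 = 50,274,000 bytes.
Total = 9,303,233,200 bytes = 8872.3 MiB.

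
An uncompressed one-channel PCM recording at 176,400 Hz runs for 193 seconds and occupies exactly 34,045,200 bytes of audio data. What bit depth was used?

Bytes per sample = 34,045,200 / (176,400 × 193 × 1) = 34,045,200 / 34,045,200 = 1.
Bit depth = 1 × 8 = 8 bits.

8 bits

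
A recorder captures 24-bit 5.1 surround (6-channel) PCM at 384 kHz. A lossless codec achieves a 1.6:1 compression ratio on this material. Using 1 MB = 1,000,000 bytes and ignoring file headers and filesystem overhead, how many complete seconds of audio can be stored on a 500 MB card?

115 seconds

Uncompressed byte rate = 384,000 × 3 × 6 = 6,912,000 bytes/s.
After 1.6:1 compression, effective rate ≈ 4320000 bytes/s.
Capacity = 500 × 1,000,000 = 500,000,000 bytes.
500,000,000 / effective rate ≈ 115.74 s → 115 seconds.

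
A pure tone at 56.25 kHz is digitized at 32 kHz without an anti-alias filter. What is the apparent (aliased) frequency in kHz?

Nyquist = 32,000/2 = 16,000 Hz; 56,250 Hz exceeds it.
Alias = |56,250 − 2×32,000| = |56,250 − 64,000| = 7,750 Hz = 7.75 kHz.

7.75 kHz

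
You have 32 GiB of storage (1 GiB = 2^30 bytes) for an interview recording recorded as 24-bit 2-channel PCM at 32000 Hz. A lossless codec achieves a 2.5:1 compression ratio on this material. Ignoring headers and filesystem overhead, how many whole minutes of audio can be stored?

Uncompressed byte rate = 32,000 × 3 × 2 = 192,000 bytes/s.
After 2.5:1 compression, effective rate ≈ 76800 bytes/s.
Capacity = 32 × 1,073,741,824 = 34,359,738,368 bytes.
34,359,738,368 / effective rate ≈ 447392.43 s → 7,456 minutes.

7,456 minutes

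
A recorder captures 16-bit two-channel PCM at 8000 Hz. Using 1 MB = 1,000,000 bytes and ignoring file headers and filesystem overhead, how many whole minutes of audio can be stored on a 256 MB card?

Uncompressed byte rate = 8,000 × 2 × 2 = 32,000 bytes/s.
Capacity = 256 × 1,000,000 = 256,000,000 bytes.
256,000,000 / 32,000 ≈ 8000 s → 133 minutes.

133 minutes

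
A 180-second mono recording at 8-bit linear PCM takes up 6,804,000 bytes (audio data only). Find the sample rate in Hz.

Bytes = sample_rate × seconds × bytes_per_sample × channels.
sample_rate = 6,804,000 / (180 × 1 × 1) = 6,804,000 / 180 = 37,800 Hz.

37,800 Hz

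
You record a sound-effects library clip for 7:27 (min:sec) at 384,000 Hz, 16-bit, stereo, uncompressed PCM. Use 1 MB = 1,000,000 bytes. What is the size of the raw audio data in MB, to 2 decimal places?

Duration = 7:27 (min:sec) = 447 s.
Bytes = 384,000 samples/s × 447 s × 2 bytes/sample × 2 ch = 686,592,000 bytes.
686,592,000 / 1,000,000 = 686.59 MB.

686.59 MB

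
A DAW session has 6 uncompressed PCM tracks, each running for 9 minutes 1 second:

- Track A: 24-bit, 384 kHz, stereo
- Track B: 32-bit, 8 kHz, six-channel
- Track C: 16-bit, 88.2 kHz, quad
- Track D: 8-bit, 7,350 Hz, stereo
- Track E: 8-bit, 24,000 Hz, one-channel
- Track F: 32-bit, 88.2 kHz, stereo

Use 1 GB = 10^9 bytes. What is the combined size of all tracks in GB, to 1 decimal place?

9 minutes 1 second = 541 s.
Track A: 384,000 × 541 × 3 × 2 = 1,246,464,000 bytes.
Track B: 8,000 × 541 × 4 × 6 = 103,872,000 bytes.
Track C: 88,200 × 541 × 2 × 4 = 381,729,600 bytes.
Track D: 7,350 × 541 × 1 × 2 = 7,952,700 bytes.
Track E: 24,000 × 541 × 1 × 1 = 12,984,000 bytes.
Track F: 88,200 × 541 × 4 × 2 = 381,729,600 bytes.
Total = 2,134,731,900 bytes = 2.1 GB.

2.1 GB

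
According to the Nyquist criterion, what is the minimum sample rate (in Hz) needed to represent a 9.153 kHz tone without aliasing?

18,306 Hz

Minimum sample rate = 2 × 9,153 Hz = 18,306 Hz.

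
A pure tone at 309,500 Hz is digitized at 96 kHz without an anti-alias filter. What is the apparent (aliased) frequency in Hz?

Nyquist = 96,000/2 = 48,000 Hz; 309,500 Hz exceeds it.
Alias = |309,500 − 3×96,000| = |309,500 − 288,000| = 21,500 Hz.

21,500 Hz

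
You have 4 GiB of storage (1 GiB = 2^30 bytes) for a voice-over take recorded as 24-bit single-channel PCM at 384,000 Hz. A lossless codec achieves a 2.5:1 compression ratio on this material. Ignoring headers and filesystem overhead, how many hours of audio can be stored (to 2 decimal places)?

Uncompressed byte rate = 384,000 × 3 × 1 = 1,152,000 bytes/s.
After 2.5:1 compression, effective rate ≈ 460800 bytes/s.
Capacity = 4 × 1,073,741,824 = 4,294,967,296 bytes.
4,294,967,296 / effective rate ≈ 9320.68 s → 2.59 hours.

2.59 hours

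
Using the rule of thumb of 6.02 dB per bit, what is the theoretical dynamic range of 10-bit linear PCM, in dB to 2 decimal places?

10 × 6.02 = 60.20 dB.

60.20 dB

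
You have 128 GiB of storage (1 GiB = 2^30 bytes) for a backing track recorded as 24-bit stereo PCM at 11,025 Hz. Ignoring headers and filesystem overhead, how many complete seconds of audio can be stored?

Uncompressed byte rate = 11,025 × 3 × 2 = 66,150 bytes/s.
Capacity = 128 × 1,073,741,824 = 137,438,953,472 bytes.
137,438,953,472 / 66,150 ≈ 2077686.37 s → 2,077,686 seconds.

2,077,686 seconds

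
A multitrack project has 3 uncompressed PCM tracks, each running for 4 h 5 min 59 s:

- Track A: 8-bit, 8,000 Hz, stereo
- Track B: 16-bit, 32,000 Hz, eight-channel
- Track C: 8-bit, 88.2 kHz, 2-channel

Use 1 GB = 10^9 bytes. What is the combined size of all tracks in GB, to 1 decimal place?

10.4 GB

4 h 5 min 59 s = 14,759 s.
Track A: 8,000 × 14,759 × 1 × 2 = 236,144,000 bytes.
Track B: 32,000 × 14,759 × 2 × 8 = 7,556,608,000 bytes.
Track C: 88,200 × 14,759 × 1 × 2 = 2,603,487,600 bytes.
Total = 10,396,239,600 bytes = 10.4 GB.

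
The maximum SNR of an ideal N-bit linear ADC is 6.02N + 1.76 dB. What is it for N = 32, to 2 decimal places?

6.02 × 32 + 1.76 = 194.40 dB.

194.40 dB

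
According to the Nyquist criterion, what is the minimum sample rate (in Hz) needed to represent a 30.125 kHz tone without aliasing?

60,250 Hz

Minimum sample rate = 2 × 30,125 Hz = 60,250 Hz.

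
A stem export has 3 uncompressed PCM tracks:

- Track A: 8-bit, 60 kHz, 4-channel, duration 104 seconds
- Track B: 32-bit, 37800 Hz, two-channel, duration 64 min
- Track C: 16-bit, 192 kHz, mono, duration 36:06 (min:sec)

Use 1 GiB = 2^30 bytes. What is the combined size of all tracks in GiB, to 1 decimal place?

Track A: 60,000 × 104 × 1 × 4 = 24,960,000 bytes.
Track B: 64 min = 3,840 s; 37,800 × 3,840 × 4 × 2 = 1,161,216,000 bytes.
Track C: 36:06 (min:sec) = 2,166 s; 192,000 × 2,166 × 2 × 1 = 831,744,000 bytes.
Total = 2,017,920,000 bytes = 1.9 GiB.

1.9 GiB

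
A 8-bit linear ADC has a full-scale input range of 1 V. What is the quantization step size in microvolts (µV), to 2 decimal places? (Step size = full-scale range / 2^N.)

3906.25 µV

1 V / 2^8 = 1 / 256 V = 3906.25 µV.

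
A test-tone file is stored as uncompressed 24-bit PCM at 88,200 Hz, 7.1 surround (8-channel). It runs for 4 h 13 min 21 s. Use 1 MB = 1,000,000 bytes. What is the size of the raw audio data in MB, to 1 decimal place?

32177.5 MB

Duration = 4 h 13 min 21 s = 15,201 s.
Bytes = 88,200 samples/s × 15,201 s × 3 bytes/sample × 8 ch = 32,177,476,800 bytes.
32,177,476,800 / 1,000,000 = 32177.5 MB.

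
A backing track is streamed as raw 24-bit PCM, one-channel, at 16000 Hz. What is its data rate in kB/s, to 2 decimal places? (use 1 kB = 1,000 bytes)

Bit rate = 16,000 × 24 × 1 = 384,000 bits/s.
384,000 / 8 = 48,000 B/s = 48.00 kB/s.

48.00 kB/s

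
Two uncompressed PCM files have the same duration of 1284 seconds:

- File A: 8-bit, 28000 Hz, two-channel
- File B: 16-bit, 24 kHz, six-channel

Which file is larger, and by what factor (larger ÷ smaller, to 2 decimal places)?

File B, by a factor of 5.14

File A: 28,000 × 1 × 2 = 56,000 bytes/s.
File B: 24,000 × 2 × 6 = 288,000 bytes/s.
File B is larger; ratio = 369,792,000 / 71,904,000 = 5.14.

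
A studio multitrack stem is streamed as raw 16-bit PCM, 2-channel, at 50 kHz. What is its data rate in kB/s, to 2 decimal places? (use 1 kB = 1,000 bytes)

200.00 kB/s

Bit rate = 50,000 × 16 × 2 = 1,600,000 bits/s.
1,600,000 / 8 = 200,000 B/s = 200.00 kB/s.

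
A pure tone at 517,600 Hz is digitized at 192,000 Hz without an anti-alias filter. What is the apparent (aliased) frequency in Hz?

58,400 Hz

Nyquist = 192,000/2 = 96,000 Hz; 517,600 Hz exceeds it.
Alias = |517,600 − 3×192,000| = |517,600 − 576,000| = 58,400 Hz.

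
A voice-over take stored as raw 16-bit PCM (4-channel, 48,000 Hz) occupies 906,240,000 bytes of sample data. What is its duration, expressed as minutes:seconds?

Byte rate = 48,000 × 2 × 4 = 384,000 bytes/s.
Duration = 906,240,000 / 384,000 = 2,360 s.
2,360 s = 39:20.

39:20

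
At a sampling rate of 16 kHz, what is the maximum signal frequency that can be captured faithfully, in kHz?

8 kHz

Nyquist frequency = sample rate / 2 = 16,000 / 2 = 8 kHz.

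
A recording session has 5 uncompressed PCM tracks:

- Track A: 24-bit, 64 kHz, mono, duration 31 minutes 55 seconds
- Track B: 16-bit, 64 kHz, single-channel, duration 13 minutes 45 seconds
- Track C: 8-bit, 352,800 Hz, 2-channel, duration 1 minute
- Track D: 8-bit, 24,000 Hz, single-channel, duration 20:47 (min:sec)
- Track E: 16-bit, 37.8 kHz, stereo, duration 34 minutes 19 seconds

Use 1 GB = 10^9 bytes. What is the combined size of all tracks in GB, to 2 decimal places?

0.86 GB

Track A: 31 minutes 55 seconds = 1,915 s; 64,000 × 1,915 × 3 × 1 = 367,680,000 bytes.
Track B: 13 minutes 45 seconds = 825 s; 64,000 × 825 × 2 × 1 = 105,600,000 bytes.
Track C: 1 minute = 60 s; 352,800 × 60 × 1 × 2 = 42,336,000 bytes.
Track D: 20:47 (min:sec) = 1,247 s; 24,000 × 1,247 × 1 × 1 = 29,928,000 bytes.
Track E: 34 minutes 19 seconds = 2,059 s; 37,800 × 2,059 × 2 × 2 = 311,320,800 bytes.
Total = 856,864,800 bytes = 0.86 GB.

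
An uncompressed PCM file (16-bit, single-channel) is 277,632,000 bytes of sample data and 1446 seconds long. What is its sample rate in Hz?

Bytes = sample_rate × seconds × bytes_per_sample × channels.
sample_rate = 277,632,000 / (1,446 × 2 × 1) = 277,632,000 / 2,892 = 96,000 Hz.

96,000 Hz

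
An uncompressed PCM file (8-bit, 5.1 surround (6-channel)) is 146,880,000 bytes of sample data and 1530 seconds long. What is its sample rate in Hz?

16,000 Hz

Bytes = sample_rate × seconds × bytes_per_sample × channels.
sample_rate = 146,880,000 / (1,530 × 1 × 6) = 146,880,000 / 9,180 = 16,000 Hz.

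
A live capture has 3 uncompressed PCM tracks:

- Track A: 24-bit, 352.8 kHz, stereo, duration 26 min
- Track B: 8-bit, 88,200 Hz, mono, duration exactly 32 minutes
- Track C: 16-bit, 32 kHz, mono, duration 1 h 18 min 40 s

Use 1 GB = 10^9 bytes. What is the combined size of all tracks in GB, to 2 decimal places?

3.77 GB

Track A: 26 min = 1,560 s; 352,800 × 1,560 × 3 × 2 = 3,302,208,000 bytes.
Track B: exactly 32 minutes = 1,920 s; 88,200 × 1,920 × 1 × 1 = 169,344,000 bytes.
Track C: 1 h 18 min 40 s = 4,720 s; 32,000 × 4,720 × 2 × 1 = 302,080,000 bytes.
Total = 3,773,632,000 bytes = 3.77 GB.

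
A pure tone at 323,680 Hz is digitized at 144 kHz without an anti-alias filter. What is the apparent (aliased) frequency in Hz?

35,680 Hz

Nyquist = 144,000/2 = 72,000 Hz; 323,680 Hz exceeds it.
Alias = |323,680 − 2×144,000| = |323,680 − 288,000| = 35,680 Hz.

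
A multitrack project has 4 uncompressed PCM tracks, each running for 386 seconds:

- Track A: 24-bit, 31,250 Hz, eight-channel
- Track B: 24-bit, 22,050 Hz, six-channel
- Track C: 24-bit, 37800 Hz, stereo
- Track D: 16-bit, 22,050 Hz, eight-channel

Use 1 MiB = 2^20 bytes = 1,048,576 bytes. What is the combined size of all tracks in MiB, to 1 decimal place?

635.6 MiB

Track A: 31,250 × 386 × 3 × 8 = 289,500,000 bytes.
Track B: 22,050 × 386 × 3 × 6 = 153,203,400 bytes.
Track C: 37,800 × 386 × 3 × 2 = 87,544,800 bytes.
Track D: 22,050 × 386 × 2 × 8 = 136,180,800 bytes.
Total = 666,429,000 bytes = 635.6 MiB.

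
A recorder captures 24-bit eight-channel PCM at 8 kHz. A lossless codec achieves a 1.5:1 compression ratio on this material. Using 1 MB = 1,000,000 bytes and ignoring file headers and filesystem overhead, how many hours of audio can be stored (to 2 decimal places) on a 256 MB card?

Uncompressed byte rate = 8,000 × 3 × 8 = 192,000 bytes/s.
After 1.5:1 compression, effective rate ≈ 128000 bytes/s.
Capacity = 256 × 1,000,000 = 256,000,000 bytes.
256,000,000 / effective rate ≈ 2000 s → 0.56 hours.

0.56 hours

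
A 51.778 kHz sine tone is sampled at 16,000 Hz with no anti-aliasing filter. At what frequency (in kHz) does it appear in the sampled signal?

3.778 kHz

Nyquist = 16,000/2 = 8,000 Hz; 51,778 Hz exceeds it.
Alias = |51,778 − 3×16,000| = |51,778 − 48,000| = 3,778 Hz = 3.778 kHz.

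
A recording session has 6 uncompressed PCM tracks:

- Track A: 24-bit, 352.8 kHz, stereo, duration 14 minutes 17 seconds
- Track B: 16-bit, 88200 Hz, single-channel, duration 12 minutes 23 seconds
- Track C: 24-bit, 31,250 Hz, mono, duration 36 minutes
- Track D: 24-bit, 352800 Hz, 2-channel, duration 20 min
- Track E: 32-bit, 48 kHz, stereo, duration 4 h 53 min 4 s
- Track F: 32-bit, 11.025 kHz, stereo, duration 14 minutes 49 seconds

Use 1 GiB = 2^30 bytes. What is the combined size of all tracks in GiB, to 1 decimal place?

Track A: 14 minutes 17 seconds = 857 s; 352,800 × 857 × 3 × 2 = 1,814,097,600 bytes.
Track B: 12 minutes 23 seconds = 743 s; 88,200 × 743 × 2 × 1 = 131,065,200 bytes.
Track C: 36 minutes = 2,160 s; 31,250 × 2,160 × 3 × 1 = 202,500,000 bytes.
Track D: 20 min = 1,200 s; 352,800 × 1,200 × 3 × 2 = 2,540,160,000 bytes.
Track E: 4 h 53 min 4 s = 17,584 s; 48,000 × 17,584 × 4 × 2 = 6,752,256,000 bytes.
Track F: 14 minutes 49 seconds = 889 s; 11,025 × 889 × 4 × 2 = 78,409,800 bytes.
Total = 11,518,488,600 bytes = 10.7 GiB.

10.7 GiB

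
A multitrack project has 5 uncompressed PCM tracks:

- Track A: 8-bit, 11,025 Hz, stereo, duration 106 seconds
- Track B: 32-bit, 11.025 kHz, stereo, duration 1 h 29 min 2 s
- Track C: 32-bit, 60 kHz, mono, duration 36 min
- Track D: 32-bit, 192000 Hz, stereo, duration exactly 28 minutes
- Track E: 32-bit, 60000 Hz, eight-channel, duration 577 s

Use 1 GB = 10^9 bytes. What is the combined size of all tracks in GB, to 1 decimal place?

Track A: 11,025 × 106 × 1 × 2 = 2,337,300 bytes.
Track B: 1 h 29 min 2 s = 5,342 s; 11,025 × 5,342 × 4 × 2 = 471,164,400 bytes.
Track C: 36 min = 2,160 s; 60,000 × 2,160 × 4 × 1 = 518,400,000 bytes.
Track D: exactly 28 minutes = 1,680 s; 192,000 × 1,680 × 4 × 2 = 2,580,480,000 bytes.
Track E: 60,000 × 577 × 4 × 8 = 1,107,840,000 bytes.
Total = 4,680,221,700 bytes = 4.7 GB.

4.7 GB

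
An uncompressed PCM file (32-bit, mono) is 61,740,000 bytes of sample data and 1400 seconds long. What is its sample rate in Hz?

Bytes = sample_rate × seconds × bytes_per_sample × channels.
sample_rate = 61,740,000 / (1,400 × 4 × 1) = 61,740,000 / 5,600 = 11,025 Hz.

11,025 Hz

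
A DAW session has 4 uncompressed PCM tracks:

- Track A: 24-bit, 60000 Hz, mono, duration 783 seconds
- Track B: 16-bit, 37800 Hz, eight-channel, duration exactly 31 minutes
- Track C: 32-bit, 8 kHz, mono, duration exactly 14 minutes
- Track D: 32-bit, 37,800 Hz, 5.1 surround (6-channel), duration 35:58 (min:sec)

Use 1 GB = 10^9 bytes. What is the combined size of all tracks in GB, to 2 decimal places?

3.25 GB

Track A: 60,000 × 783 × 3 × 1 = 140,940,000 bytes.
Track B: exactly 31 minutes = 1,860 s; 37,800 × 1,860 × 2 × 8 = 1,124,928,000 bytes.
Track C: exactly 14 minutes = 840 s; 8,000 × 840 × 4 × 1 = 26,880,000 bytes.
Track D: 35:58 (min:sec) = 2,158 s; 37,800 × 2,158 × 4 × 6 = 1,957,737,600 bytes.
Total = 3,250,485,600 bytes = 3.25 GB.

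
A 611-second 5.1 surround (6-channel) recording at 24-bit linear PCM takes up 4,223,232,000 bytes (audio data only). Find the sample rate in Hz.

384,000 Hz

Bytes = sample_rate × seconds × bytes_per_sample × channels.
sample_rate = 4,223,232,000 / (611 × 3 × 6) = 4,223,232,000 / 10,998 = 384,000 Hz.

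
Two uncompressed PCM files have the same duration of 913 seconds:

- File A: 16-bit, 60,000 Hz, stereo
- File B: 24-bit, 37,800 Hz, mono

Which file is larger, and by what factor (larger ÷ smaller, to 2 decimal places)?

File A: 60,000 × 2 × 2 = 240,000 bytes/s.
File B: 37,800 × 3 × 1 = 113,400 bytes/s.
File A is larger; ratio = 219,120,000 / 103,534,200 = 2.12.

File A, by a factor of 2.12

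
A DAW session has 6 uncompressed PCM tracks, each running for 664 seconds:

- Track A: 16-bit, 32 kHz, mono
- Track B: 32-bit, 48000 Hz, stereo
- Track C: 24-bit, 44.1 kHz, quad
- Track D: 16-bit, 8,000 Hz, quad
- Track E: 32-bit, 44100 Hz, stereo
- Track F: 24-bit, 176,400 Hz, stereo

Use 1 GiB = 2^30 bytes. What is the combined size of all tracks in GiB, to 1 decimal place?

Track A: 32,000 × 664 × 2 × 1 = 42,496,000 bytes.
Track B: 48,000 × 664 × 4 × 2 = 254,976,000 bytes.
Track C: 44,100 × 664 × 3 × 4 = 351,388,800 bytes.
Track D: 8,000 × 664 × 2 × 4 = 42,496,000 bytes.
Track E: 44,100 × 664 × 4 × 2 = 234,259,200 bytes.
Track F: 176,400 × 664 × 3 × 2 = 702,777,600 bytes.
Total = 1,628,393,600 bytes = 1.5 GiB.

1.5 GiB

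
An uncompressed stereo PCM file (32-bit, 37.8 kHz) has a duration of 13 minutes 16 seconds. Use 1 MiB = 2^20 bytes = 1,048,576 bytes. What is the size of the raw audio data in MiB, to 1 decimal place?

Duration = 13 minutes 16 seconds = 796 s.
Bytes = 37,800 samples/s × 796 s × 4 bytes/sample × 2 ch = 240,710,400 bytes.
240,710,400 / 1,048,576 = 229.6 MiB.

229.6 MiB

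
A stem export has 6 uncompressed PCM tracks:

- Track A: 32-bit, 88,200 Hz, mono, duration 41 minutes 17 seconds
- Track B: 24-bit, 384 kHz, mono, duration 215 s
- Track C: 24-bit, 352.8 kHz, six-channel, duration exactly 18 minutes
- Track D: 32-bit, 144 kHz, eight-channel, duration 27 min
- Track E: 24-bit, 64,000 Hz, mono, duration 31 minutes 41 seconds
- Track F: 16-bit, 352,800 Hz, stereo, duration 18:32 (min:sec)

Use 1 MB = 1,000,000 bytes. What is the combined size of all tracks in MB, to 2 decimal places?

17379.20 MB

Track A: 41 minutes 17 seconds = 2,477 s; 88,200 × 2,477 × 4 × 1 = 873,885,600 bytes.
Track B: 384,000 × 215 × 3 × 1 = 247,680,000 bytes.
Track C: exactly 18 minutes = 1,080 s; 352,800 × 1,080 × 3 × 6 = 6,858,432,000 bytes.
Track D: 27 min = 1,620 s; 144,000 × 1,620 × 4 × 8 = 7,464,960,000 bytes.
Track E: 31 minutes 41 seconds = 1,901 s; 64,000 × 1,901 × 3 × 1 = 364,992,000 bytes.
Track F: 18:32 (min:sec) = 1,112 s; 352,800 × 1,112 × 2 × 2 = 1,569,254,400 bytes.
Total = 17,379,204,000 bytes = 17379.20 MB.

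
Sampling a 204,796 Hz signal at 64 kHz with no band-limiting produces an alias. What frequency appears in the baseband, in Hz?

Nyquist = 64,000/2 = 32,000 Hz; 204,796 Hz exceeds it.
Alias = |204,796 − 3×64,000| = |204,796 − 192,000| = 12,796 Hz.

12,796 Hz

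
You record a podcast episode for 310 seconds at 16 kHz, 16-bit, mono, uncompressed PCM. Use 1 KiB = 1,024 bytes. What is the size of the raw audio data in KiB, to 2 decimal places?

9687.50 KiB

Bytes = 16,000 samples/s × 310 s × 2 bytes/sample × 1 ch = 9,920,000 bytes.
9,920,000 / 1,024 = 9687.50 KiB.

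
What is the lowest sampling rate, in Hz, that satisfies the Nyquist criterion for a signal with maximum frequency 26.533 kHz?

53,066 Hz

Minimum sample rate = 2 × 26,533 Hz = 53,066 Hz.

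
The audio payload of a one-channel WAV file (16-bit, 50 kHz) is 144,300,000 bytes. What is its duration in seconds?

Byte rate = 50,000 × 2 × 1 = 100,000 bytes/s.
Duration = 144,300,000 / 100,000 = 1,443 s.

1,443 seconds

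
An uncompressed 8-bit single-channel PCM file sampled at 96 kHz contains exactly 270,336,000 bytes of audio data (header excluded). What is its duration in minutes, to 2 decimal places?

Byte rate = 96,000 × 1 × 1 = 96,000 bytes/s.
Duration = 270,336,000 / 96,000 = 2,816 s.
2,816 s / 60 = 46.93 minutes.

46.93 minutes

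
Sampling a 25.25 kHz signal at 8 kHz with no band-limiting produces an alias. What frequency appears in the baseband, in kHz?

Nyquist = 8,000/2 = 4,000 Hz; 25,250 Hz exceeds it.
Alias = |25,250 − 3×8,000| = |25,250 − 24,000| = 1,250 Hz = 1.25 kHz.

1.25 kHz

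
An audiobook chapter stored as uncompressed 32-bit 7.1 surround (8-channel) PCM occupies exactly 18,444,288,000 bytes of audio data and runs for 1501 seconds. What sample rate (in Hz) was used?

384,000 Hz

Bytes = sample_rate × seconds × bytes_per_sample × channels.
sample_rate = 18,444,288,000 / (1,501 × 4 × 8) = 18,444,288,000 / 48,032 = 384,000 Hz.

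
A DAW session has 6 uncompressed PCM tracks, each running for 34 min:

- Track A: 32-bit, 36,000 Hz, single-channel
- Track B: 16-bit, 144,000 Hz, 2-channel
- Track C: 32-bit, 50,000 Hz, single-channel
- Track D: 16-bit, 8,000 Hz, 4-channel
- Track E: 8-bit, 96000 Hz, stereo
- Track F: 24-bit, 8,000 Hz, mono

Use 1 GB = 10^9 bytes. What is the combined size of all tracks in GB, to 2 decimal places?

2.45 GB

34 min = 2,040 s.
Track A: 36,000 × 2,040 × 4 × 1 = 293,760,000 bytes.
Track B: 144,000 × 2,040 × 2 × 2 = 1,175,040,000 bytes.
Track C: 50,000 × 2,040 × 4 × 1 = 408,000,000 bytes.
Track D: 8,000 × 2,040 × 2 × 4 = 130,560,000 bytes.
Track E: 96,000 × 2,040 × 1 × 2 = 391,680,000 bytes.
Track F: 8,000 × 2,040 × 3 × 1 = 48,960,000 bytes.
Total = 2,448,000,000 bytes = 2.45 GB.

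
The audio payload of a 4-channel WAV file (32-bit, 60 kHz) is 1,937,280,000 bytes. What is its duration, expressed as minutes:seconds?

Byte rate = 60,000 × 4 × 4 = 960,000 bytes/s.
Duration = 1,937,280,000 / 960,000 = 2,018 s.
2,018 s = 33:38.

33:38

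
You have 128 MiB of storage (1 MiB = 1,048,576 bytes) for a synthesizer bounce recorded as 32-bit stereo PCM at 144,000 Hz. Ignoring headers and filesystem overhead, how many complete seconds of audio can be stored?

Uncompressed byte rate = 144,000 × 4 × 2 = 1,152,000 bytes/s.
Capacity = 128 × 1,048,576 = 134,217,728 bytes.
134,217,728 / 1,152,000 ≈ 116.51 s → 116 seconds.

116 seconds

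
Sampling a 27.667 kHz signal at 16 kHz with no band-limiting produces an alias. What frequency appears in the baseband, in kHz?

Nyquist = 16,000/2 = 8,000 Hz; 27,667 Hz exceeds it.
Alias = |27,667 − 2×16,000| = |27,667 − 32,000| = 4,333 Hz = 4.333 kHz.

4.333 kHz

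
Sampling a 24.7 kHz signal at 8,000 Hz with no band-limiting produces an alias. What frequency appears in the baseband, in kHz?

Nyquist = 8,000/2 = 4,000 Hz; 24,700 Hz exceeds it.
Alias = |24,700 − 3×8,000| = |24,700 − 24,000| = 700 Hz = 0.7 kHz.

0.7 kHz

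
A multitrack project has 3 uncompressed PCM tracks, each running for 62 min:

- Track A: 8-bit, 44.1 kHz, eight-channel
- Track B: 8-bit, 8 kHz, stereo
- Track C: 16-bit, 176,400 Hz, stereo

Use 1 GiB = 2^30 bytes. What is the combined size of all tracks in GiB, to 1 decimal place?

62 min = 3,720 s.
Track A: 44,100 × 3,720 × 1 × 8 = 1,312,416,000 bytes.
Track B: 8,000 × 3,720 × 1 × 2 = 59,520,000 bytes.
Track C: 176,400 × 3,720 × 2 × 2 = 2,624,832,000 bytes.
Total = 3,996,768,000 bytes = 3.7 GiB.

3.7 GiB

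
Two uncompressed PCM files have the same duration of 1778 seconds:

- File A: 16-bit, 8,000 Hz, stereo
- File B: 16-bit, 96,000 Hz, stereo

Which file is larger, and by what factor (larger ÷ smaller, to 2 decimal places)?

File A: 8,000 × 2 × 2 = 32,000 bytes/s.
File B: 96,000 × 2 × 2 = 384,000 bytes/s.
File B is larger; ratio = 682,752,000 / 56,896,000 = 12.00.

File B, by a factor of 12.00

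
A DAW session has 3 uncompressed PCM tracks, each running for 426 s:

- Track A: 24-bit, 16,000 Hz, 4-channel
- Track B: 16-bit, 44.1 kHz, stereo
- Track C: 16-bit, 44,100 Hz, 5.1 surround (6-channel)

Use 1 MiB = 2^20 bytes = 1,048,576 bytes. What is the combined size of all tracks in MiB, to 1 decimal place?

Track A: 16,000 × 426 × 3 × 4 = 81,792,000 bytes.
Track B: 44,100 × 426 × 2 × 2 = 75,146,400 bytes.
Track C: 44,100 × 426 × 2 × 6 = 225,439,200 bytes.
Total = 382,377,600 bytes = 364.7 MiB.

364.7 MiB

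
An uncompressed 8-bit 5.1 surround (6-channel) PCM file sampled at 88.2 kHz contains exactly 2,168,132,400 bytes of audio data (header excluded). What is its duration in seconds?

4,097 seconds

Byte rate = 88,200 × 1 × 6 = 529,200 bytes/s.
Duration = 2,168,132,400 / 529,200 = 4,097 s.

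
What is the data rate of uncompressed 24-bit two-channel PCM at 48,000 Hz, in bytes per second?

Bit rate = 48,000 × 24 × 2 = 2,304,000 bits/s.
2,304,000 / 8 = 288,000 bytes/s.

288,000 bytes/s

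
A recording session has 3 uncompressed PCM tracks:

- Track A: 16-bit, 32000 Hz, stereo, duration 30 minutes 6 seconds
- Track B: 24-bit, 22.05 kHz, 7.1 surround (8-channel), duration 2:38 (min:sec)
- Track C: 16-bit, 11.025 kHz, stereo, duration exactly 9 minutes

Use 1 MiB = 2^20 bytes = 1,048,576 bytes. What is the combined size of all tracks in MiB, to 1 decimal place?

Track A: 30 minutes 6 seconds = 1,806 s; 32,000 × 1,806 × 2 × 2 = 231,168,000 bytes.
Track B: 2:38 (min:sec) = 158 s; 22,050 × 158 × 3 × 8 = 83,613,600 bytes.
Track C: exactly 9 minutes = 540 s; 11,025 × 540 × 2 × 2 = 23,814,000 bytes.
Total = 338,595,600 bytes = 322.9 MiB.

322.9 MiB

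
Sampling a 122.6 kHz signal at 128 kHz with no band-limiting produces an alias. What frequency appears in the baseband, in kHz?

5.4 kHz

Nyquist = 128,000/2 = 64,000 Hz; 122,600 Hz exceeds it.
Alias = |122,600 − 1×128,000| = |122,600 − 128,000| = 5,400 Hz = 5.4 kHz.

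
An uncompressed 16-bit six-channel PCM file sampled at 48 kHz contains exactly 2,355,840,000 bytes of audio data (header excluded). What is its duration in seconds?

Byte rate = 48,000 × 2 × 6 = 576,000 bytes/s.
Duration = 2,355,840,000 / 576,000 = 4,090 s.

4,090 seconds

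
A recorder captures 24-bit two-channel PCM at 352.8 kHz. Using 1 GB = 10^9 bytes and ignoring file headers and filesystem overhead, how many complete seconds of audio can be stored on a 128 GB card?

Uncompressed byte rate = 352,800 × 3 × 2 = 2,116,800 bytes/s.
Capacity = 128 × 1,000,000,000 = 128,000,000,000 bytes.
128,000,000,000 / 2,116,800 ≈ 60468.63 s → 60,468 seconds.

60,468 seconds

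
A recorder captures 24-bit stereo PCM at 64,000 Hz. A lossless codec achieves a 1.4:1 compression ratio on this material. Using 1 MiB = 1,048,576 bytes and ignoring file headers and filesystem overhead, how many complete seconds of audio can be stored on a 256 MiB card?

978 seconds

Uncompressed byte rate = 64,000 × 3 × 2 = 384,000 bytes/s.
After 1.4:1 compression, effective rate ≈ 274285.71 bytes/s.
Capacity = 256 × 1,048,576 = 268,435,456 bytes.
268,435,456 / effective rate ≈ 978.67 s → 978 seconds.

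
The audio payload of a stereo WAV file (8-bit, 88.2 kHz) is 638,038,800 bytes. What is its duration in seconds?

3,617 seconds

Byte rate = 88,200 × 1 × 2 = 176,400 bytes/s.
Duration = 638,038,800 / 176,400 = 3,617 s.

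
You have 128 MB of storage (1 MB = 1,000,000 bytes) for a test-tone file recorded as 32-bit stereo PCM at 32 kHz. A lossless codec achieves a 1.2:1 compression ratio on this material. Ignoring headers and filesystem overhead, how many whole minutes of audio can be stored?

10 minutes

Uncompressed byte rate = 32,000 × 4 × 2 = 256,000 bytes/s.
After 1.2:1 compression, effective rate ≈ 213333.33 bytes/s.
Capacity = 128 × 1,000,000 = 128,000,000 bytes.
128,000,000 / effective rate ≈ 600 s → 10 minutes.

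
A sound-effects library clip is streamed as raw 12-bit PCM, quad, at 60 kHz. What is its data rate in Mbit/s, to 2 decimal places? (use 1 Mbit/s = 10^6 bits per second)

2.88 Mbit/s

Bit rate = 60,000 × 12 × 4 = 2,880,000 bits/s.
= 2.88 Mbit/s.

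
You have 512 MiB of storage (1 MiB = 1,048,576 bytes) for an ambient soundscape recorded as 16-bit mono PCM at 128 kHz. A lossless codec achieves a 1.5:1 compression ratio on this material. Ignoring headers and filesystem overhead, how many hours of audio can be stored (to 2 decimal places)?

0.87 hours

Uncompressed byte rate = 128,000 × 2 × 1 = 256,000 bytes/s.
After 1.5:1 compression, effective rate ≈ 170666.67 bytes/s.
Capacity = 512 × 1,048,576 = 536,870,912 bytes.
536,870,912 / effective rate ≈ 3145.73 s → 0.87 hours.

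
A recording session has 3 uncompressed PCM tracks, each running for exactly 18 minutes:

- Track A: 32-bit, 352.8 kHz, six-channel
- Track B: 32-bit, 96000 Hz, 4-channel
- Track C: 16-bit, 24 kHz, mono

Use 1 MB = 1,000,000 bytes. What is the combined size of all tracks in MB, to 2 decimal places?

exactly 18 minutes = 1,080 s.
Track A: 352,800 × 1,080 × 4 × 6 = 9,144,576,000 bytes.
Track B: 96,000 × 1,080 × 4 × 4 = 1,658,880,000 bytes.
Track C: 24,000 × 1,080 × 2 × 1 = 51,840,000 bytes.
Total = 10,855,296,000 bytes = 10855.30 MB.

10855.30 MB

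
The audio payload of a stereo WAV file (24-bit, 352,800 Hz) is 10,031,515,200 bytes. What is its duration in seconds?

Byte rate = 352,800 × 3 × 2 = 2,116,800 bytes/s.
Duration = 10,031,515,200 / 2,116,800 = 4,739 s.

4,739 seconds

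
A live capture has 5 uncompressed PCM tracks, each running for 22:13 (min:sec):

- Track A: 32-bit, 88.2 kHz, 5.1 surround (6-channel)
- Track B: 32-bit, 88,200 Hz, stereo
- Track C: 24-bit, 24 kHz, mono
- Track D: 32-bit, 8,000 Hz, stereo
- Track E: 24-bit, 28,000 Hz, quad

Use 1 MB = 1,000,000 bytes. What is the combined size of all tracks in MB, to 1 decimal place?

4391.4 MB

22:13 (min:sec) = 1,333 s.
Track A: 88,200 × 1,333 × 4 × 6 = 2,821,694,400 bytes.
Track B: 88,200 × 1,333 × 4 × 2 = 940,564,800 bytes.
Track C: 24,000 × 1,333 × 3 × 1 = 95,976,000 bytes.
Track D: 8,000 × 1,333 × 4 × 2 = 85,312,000 bytes.
Track E: 28,000 × 1,333 × 3 × 4 = 447,888,000 bytes.
Total = 4,391,435,200 bytes = 4391.4 MB.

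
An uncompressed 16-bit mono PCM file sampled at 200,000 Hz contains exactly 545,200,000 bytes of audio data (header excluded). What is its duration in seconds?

1,363 seconds

Byte rate = 200,000 × 2 × 1 = 400,000 bytes/s.
Duration = 545,200,000 / 400,000 = 1,363 s.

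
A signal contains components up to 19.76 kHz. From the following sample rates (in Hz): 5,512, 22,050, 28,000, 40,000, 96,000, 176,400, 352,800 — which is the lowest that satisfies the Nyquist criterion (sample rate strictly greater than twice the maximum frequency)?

40,000 Hz

Need sample rate > 2 × 19,760 = 39,520 Hz.
Lowest listed rate above 39,520 Hz is 40,000 Hz.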